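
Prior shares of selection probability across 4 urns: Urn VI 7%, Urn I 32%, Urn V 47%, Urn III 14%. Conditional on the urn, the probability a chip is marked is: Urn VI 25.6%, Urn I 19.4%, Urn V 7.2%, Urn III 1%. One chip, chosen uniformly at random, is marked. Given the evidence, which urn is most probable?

Urn I

Prior × likelihood for each hypothesis:
  Urn VI: 0.07 × 0.256 = 0.01792
  Urn I: 0.32 × 0.194 = 0.06208
  Urn V: 0.47 × 0.072 = 0.03384
  Urn III: 0.14 × 0.01 = 0.0014
Normalizing constant = 0.11524.
Largest term belongs to Urn I, so Urn I is most probable.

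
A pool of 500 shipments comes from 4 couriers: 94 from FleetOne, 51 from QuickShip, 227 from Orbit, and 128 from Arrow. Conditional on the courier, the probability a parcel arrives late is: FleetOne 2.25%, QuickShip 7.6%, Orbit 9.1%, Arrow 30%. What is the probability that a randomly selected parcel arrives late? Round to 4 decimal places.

0.1301

Compute prior × likelihood for every hypothesis:
  FleetOne: 0.188 × 0.0225 = 0.00423
  QuickShip: 0.102 × 0.076 = 0.007752
  Orbit: 0.454 × 0.091 = 0.041314
  Arrow: 0.256 × 0.3 = 0.0768
P(late) = 0.00423 + 0.007752 + 0.041314 + 0.0768 = 0.130096 → 0.1301.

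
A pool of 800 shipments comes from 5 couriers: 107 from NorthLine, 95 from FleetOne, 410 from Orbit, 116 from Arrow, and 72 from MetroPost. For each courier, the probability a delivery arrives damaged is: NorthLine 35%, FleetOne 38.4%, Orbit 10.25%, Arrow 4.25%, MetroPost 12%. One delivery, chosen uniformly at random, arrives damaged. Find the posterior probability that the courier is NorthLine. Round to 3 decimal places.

0.289

Unnormalized posteriors (prior × likelihood):
  NorthLine: 0.13375 × 0.35 = 0.0468125
  FleetOne: 0.11875 × 0.384 = 0.0456
  Orbit: 0.5125 × 0.1025 = 0.05253125
  Arrow: 0.145 × 0.0425 = 0.0061625
  MetroPost: 0.09 × 0.12 = 0.0108
Normalizing constant = 0.16190625.
P(NorthLine | evidence) = 0.0468125 / 0.16190625 ≈ 0.289.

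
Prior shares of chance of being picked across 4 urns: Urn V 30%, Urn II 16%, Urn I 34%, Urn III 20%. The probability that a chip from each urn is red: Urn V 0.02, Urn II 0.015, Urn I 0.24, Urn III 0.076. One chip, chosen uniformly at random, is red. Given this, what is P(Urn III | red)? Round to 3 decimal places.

0.144

Compute prior × likelihood for every hypothesis:
  Urn V: 0.3 × 0.02 = 0.006
  Urn II: 0.16 × 0.015 = 0.0024
  Urn I: 0.34 × 0.24 = 0.0816
  Urn III: 0.2 × 0.076 = 0.0152
Normalizing constant = 0.1052.
P(Urn III | evidence) = 0.0152 / 0.1052 ≈ 0.144.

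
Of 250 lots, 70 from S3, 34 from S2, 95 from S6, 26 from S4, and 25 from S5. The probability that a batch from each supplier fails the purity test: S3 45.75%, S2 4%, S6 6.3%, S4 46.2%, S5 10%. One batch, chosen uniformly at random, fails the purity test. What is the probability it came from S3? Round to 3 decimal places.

0.594

Unnormalized posteriors (prior × likelihood):
  S3: 0.28 × 0.4575 = 0.1281
  S2: 0.136 × 0.04 = 0.00544
  S6: 0.38 × 0.063 = 0.02394
  S4: 0.104 × 0.462 = 0.048048
  S5: 0.1 × 0.1 = 0.01
Normalizing constant = 0.215528.
P(S3 | evidence) = 0.1281 / 0.215528 ≈ 0.594.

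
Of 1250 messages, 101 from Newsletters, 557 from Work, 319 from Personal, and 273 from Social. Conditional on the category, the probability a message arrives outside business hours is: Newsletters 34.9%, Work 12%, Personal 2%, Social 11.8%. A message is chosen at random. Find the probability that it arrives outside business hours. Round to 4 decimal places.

0.1125

By Bayes' rule, posterior ∝ prior × likelihood:
  Newsletters: 0.0808 × 0.349 = 0.0281992
  Work: 0.4456 × 0.12 = 0.053472
  Personal: 0.2552 × 0.02 = 0.005104
  Social: 0.2184 × 0.118 = 0.0257712
P(off-hours) = 0.0281992 + 0.053472 + 0.005104 + 0.0257712 = 0.1125464 → 0.1125.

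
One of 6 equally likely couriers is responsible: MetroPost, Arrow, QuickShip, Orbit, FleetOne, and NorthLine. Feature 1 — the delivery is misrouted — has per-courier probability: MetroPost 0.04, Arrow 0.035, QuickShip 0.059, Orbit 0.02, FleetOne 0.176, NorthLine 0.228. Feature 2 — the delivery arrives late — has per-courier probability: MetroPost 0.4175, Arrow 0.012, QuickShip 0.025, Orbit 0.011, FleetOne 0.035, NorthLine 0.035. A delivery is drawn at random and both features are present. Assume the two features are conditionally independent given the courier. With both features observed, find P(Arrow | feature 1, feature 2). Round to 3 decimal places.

With a uniform prior (1/6 each), posterior ∝ likelihood:
  MetroPost: 0.04 × 0.4175 = 0.0167
  Arrow: 0.035 × 0.012 = 0.00042
  QuickShip: 0.059 × 0.025 = 0.001475
  Orbit: 0.02 × 0.011 = 0.00022
  FleetOne: 0.176 × 0.035 = 0.00616
  NorthLine: 0.228 × 0.035 = 0.00798
Total = 0.032955.
P(Arrow | evidence) = 0.00042 / 0.032955 ≈ 0.013.

0.013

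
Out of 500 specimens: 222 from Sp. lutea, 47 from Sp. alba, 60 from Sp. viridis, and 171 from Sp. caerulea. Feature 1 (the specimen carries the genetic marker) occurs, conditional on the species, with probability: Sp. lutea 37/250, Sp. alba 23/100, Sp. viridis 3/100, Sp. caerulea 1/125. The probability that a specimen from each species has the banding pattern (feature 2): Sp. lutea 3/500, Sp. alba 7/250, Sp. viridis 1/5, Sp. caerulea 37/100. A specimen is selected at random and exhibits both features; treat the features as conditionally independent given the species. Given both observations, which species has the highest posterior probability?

Sp. caerulea

Prior × likelihood for each hypothesis:
  Sp. lutea: 0.444 × 0.148 × 0.006 = 0.000394272
  Sp. alba: 0.094 × 0.23 × 0.028 = 0.00060536
  Sp. viridis: 0.12 × 0.03 × 0.2 = 0.00072
  Sp. caerulea: 0.342 × 0.008 × 0.37 = 0.00101232
Sum = 0.002731952.
Largest term belongs to Sp. caerulea, so Sp. caerulea is most probable.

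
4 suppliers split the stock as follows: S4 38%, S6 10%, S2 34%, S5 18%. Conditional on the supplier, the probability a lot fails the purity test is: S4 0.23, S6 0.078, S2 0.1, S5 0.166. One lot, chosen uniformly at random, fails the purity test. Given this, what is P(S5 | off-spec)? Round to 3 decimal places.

0.188

Unnormalized posteriors (prior × likelihood):
  S4: 0.38 × 0.23 = 0.0874
  S6: 0.1 × 0.078 = 0.0078
  S2: 0.34 × 0.1 = 0.034
  S5: 0.18 × 0.166 = 0.02988
Total = 0.15908.
P(S5 | evidence) = 0.02988 / 0.15908 ≈ 0.188.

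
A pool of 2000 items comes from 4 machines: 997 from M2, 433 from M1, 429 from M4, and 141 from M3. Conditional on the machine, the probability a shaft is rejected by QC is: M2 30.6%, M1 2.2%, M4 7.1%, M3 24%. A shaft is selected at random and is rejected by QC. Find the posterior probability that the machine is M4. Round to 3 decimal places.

Unnormalized posteriors (prior × likelihood):
  M2: 0.4985 × 0.306 = 0.152541
  M1: 0.2165 × 0.022 = 0.004763
  M4: 0.2145 × 0.071 = 0.0152295
  M3: 0.0705 × 0.24 = 0.01692
Total = 0.1894535.
P(M4 | evidence) = 0.0152295 / 0.1894535 ≈ 0.080.

0.080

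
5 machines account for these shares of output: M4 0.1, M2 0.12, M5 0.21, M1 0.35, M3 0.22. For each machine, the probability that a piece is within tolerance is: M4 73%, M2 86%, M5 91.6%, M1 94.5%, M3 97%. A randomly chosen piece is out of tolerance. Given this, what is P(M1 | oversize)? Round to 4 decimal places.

0.2205

Taking complements, P(oversize | each) = M4 0.27, M2 0.14, M5 0.084, M1 0.055, M3 0.03.
Prior × likelihood for each hypothesis:
  M4: 0.1 × 0.27 = 0.027
  M2: 0.12 × 0.14 = 0.0168
  M5: 0.21 × 0.084 = 0.01764
  M1: 0.35 × 0.055 = 0.01925
  M3: 0.22 × 0.03 = 0.0066
Sum = 0.08729.
P(M1 | evidence) = 0.01925 / 0.08729 ≈ 0.2205.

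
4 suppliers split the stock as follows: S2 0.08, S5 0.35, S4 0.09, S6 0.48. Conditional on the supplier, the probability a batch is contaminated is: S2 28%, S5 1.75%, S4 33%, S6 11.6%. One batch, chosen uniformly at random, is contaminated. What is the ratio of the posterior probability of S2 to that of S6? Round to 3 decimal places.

Unnormalized posteriors (prior × likelihood):
  S2: 0.08 × 0.28 = 0.0224
  S5: 0.35 × 0.0175 = 0.006125
  S4: 0.09 × 0.33 = 0.0297
  S6: 0.48 × 0.116 = 0.05568
Normalizing constant = 0.113905.
The ratio is 0.0224 / 0.05568 (the normalizer cancels) = 0.402.

0.402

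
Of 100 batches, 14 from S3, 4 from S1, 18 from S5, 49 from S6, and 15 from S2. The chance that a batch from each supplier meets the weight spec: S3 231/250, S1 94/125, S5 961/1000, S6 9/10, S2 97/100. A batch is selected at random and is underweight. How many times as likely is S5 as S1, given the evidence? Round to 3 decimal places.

0.708

Taking complements, P(underweight | each) = S3 0.076, S1 0.248, S5 0.039, S6 0.1, S2 0.03.
Prior × likelihood for each hypothesis:
  S3: 0.14 × 0.076 = 0.01064
  S1: 0.04 × 0.248 = 0.00992
  S5: 0.18 × 0.039 = 0.00702
  S6: 0.49 × 0.1 = 0.049
  S2: 0.15 × 0.03 = 0.0045
Sum = 0.08108.
The ratio is 0.00702 / 0.00992 (the normalizer cancels) = 0.708.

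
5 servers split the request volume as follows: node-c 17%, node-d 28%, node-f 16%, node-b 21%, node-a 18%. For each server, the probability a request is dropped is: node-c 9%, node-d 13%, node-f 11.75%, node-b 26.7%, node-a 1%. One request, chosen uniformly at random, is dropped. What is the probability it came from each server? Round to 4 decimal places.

node-c 0.1192, node-d 0.2836, node-f 0.1465, node-b 0.4368, node-a 0.0140

Compute prior × likelihood for every hypothesis:
  node-c: 0.17 × 0.09 = 0.0153
  node-d: 0.28 × 0.13 = 0.0364
  node-f: 0.16 × 0.1175 = 0.0188
  node-b: 0.21 × 0.267 = 0.05607
  node-a: 0.18 × 0.01 = 0.0018
Normalizing constant = 0.12837.
P(node-c | dropped) = 0.0153/0.12837 ≈ 0.1192
P(node-d | dropped) = 0.0364/0.12837 ≈ 0.2836
P(node-f | dropped) = 0.0188/0.12837 ≈ 0.1465
P(node-b | dropped) = 0.05607/0.12837 ≈ 0.4368
P(node-a | dropped) = 0.0018/0.12837 ≈ 0.0140
(Check: 0.1192+0.2836+0.1465+0.4368+0.0140 = 1.0001.)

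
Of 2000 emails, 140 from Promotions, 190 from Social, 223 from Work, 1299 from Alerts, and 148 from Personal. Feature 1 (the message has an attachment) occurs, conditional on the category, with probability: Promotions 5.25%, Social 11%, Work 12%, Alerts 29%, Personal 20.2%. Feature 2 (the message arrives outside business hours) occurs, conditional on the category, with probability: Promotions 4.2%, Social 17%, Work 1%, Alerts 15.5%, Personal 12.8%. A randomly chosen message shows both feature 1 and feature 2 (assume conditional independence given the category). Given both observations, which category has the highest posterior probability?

Alerts

Prior × likelihood for each hypothesis:
  Promotions: 0.07 × 0.0525 × 0.042 = 0.00015435
  Social: 0.095 × 0.11 × 0.17 = 0.0017765
  Work: 0.1115 × 0.12 × 0.01 = 0.0001338
  Alerts: 0.6495 × 0.29 × 0.155 = 0.029195025
  Personal: 0.074 × 0.202 × 0.128 = 0.001913344
Total = 0.033173019.
Largest term belongs to Alerts, so Alerts is most probable.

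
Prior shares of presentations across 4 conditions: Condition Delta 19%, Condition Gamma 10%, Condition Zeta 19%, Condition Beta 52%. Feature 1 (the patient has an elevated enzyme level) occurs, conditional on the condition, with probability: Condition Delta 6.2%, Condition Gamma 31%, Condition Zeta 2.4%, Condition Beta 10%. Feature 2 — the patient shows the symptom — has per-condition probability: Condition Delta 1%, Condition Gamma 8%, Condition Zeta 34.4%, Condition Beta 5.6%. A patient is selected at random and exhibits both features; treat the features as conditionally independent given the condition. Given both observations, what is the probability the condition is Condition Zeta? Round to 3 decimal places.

0.222

Unnormalized posteriors (prior × likelihood):
  Condition Delta: 0.19 × 0.062 × 0.01 = 0.0001178
  Condition Gamma: 0.1 × 0.31 × 0.08 = 0.00248
  Condition Zeta: 0.19 × 0.024 × 0.344 = 0.00156864
  Condition Beta: 0.52 × 0.1 × 0.056 = 0.002912
Sum = 0.00707844.
P(Condition Zeta | evidence) = 0.00156864 / 0.00707844 ≈ 0.222.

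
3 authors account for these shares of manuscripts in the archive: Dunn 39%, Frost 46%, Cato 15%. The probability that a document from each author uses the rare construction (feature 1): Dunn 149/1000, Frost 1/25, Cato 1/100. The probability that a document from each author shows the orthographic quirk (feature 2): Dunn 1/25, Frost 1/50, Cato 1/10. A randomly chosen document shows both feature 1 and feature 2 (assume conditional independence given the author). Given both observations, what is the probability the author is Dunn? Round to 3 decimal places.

Compute prior × likelihood for every hypothesis:
  Dunn: 0.39 × 0.149 × 0.04 = 0.0023244
  Frost: 0.46 × 0.04 × 0.02 = 0.000368
  Cato: 0.15 × 0.01 × 0.1 = 0.00015
Normalizing constant = 0.0028424.
P(Dunn | evidence) = 0.0023244 / 0.0028424 ≈ 0.818.

0.818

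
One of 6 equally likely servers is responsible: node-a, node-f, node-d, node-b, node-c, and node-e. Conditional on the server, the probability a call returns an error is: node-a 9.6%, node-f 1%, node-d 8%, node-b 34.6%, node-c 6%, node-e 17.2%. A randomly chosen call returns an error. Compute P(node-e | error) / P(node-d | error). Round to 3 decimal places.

With a uniform prior (1/6 each), posterior ∝ likelihood:
  node-a: 0.096
  node-f: 0.01
  node-d: 0.08
  node-b: 0.346
  node-c: 0.06
  node-e: 0.172
Sum = 0.764.
The ratio is 0.172 / 0.08 (the normalizer cancels) = 2.150.

2.150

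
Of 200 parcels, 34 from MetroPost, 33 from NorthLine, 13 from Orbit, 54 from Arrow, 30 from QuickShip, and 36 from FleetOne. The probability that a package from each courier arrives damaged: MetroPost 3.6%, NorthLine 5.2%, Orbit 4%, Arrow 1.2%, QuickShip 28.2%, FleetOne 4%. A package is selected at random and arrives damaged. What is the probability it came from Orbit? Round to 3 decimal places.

Compute prior × likelihood for every hypothesis:
  MetroPost: 0.17 × 0.036 = 0.00612
  NorthLine: 0.165 × 0.052 = 0.00858
  Orbit: 0.065 × 0.04 = 0.0026
  Arrow: 0.27 × 0.012 = 0.00324
  QuickShip: 0.15 × 0.282 = 0.0423
  FleetOne: 0.18 × 0.04 = 0.0072
Sum = 0.07004.
P(Orbit | evidence) = 0.0026 / 0.07004 ≈ 0.037.

0.037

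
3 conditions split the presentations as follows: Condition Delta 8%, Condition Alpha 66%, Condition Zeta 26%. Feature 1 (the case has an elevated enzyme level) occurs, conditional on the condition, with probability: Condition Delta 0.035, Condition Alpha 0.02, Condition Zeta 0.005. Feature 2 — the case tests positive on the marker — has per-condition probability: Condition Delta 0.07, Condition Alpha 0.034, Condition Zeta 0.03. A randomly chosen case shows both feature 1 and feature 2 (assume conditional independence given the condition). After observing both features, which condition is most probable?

By Bayes' rule, posterior ∝ prior × likelihood:
  Condition Delta: 0.08 × 0.035 × 0.07 = 0.000196
  Condition Alpha: 0.66 × 0.02 × 0.034 = 0.0004488
  Condition Zeta: 0.26 × 0.005 × 0.03 = 0.000039
Total = 0.0006838.
Largest term belongs to Condition Alpha, so Condition Alpha is most probable.

Condition Alpha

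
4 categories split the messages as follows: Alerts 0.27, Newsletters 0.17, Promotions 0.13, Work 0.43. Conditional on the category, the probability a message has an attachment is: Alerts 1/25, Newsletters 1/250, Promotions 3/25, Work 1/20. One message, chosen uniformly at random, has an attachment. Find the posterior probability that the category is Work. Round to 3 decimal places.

0.443

Compute prior × likelihood for every hypothesis:
  Alerts: 0.27 × 0.04 = 0.0108
  Newsletters: 0.17 × 0.004 = 0.00068
  Promotions: 0.13 × 0.12 = 0.0156
  Work: 0.43 × 0.05 = 0.0215
Sum = 0.04858.
P(Work | evidence) = 0.0215 / 0.04858 ≈ 0.443.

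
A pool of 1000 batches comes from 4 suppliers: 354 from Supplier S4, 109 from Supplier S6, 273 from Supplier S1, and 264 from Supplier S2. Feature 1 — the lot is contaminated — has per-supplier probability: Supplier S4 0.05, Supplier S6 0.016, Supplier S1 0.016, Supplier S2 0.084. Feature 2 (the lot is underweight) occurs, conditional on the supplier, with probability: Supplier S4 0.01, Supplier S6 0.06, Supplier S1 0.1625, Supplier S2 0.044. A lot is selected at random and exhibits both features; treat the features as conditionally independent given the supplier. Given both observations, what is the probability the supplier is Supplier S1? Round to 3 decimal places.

0.361

Unnormalized posteriors (prior × likelihood):
  Supplier S4: 0.354 × 0.05 × 0.01 = 0.000177
  Supplier S6: 0.109 × 0.016 × 0.06 = 0.00010464
  Supplier S1: 0.273 × 0.016 × 0.1625 = 0.0007098
  Supplier S2: 0.264 × 0.084 × 0.044 = 0.000975744
Sum = 0.001967184.
P(Supplier S1 | evidence) = 0.0007098 / 0.001967184 ≈ 0.361.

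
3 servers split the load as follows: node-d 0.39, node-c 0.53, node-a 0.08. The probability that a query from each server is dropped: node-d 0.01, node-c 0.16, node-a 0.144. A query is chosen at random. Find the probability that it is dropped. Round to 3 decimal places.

0.100

Prior × likelihood for each hypothesis:
  node-d: 0.39 × 0.01 = 0.0039
  node-c: 0.53 × 0.16 = 0.0848
  node-a: 0.08 × 0.144 = 0.01152
P(dropped) = 0.0039 + 0.0848 + 0.01152 = 0.10022 → 0.100.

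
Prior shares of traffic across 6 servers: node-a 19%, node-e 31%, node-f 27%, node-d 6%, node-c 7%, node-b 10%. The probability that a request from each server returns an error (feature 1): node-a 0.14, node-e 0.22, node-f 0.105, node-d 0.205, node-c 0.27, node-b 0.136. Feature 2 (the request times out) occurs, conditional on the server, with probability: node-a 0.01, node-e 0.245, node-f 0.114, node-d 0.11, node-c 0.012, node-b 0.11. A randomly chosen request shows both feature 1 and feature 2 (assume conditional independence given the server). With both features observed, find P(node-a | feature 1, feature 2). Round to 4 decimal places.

Prior × likelihood for each hypothesis:
  node-a: 0.19 × 0.14 × 0.01 = 0.000266
  node-e: 0.31 × 0.22 × 0.245 = 0.016709
  node-f: 0.27 × 0.105 × 0.114 = 0.0032319
  node-d: 0.06 × 0.205 × 0.11 = 0.001353
  node-c: 0.07 × 0.27 × 0.012 = 0.0002268
  node-b: 0.1 × 0.136 × 0.11 = 0.001496
Total = 0.0232827.
P(node-a | evidence) = 0.000266 / 0.0232827 ≈ 0.0114.

0.0114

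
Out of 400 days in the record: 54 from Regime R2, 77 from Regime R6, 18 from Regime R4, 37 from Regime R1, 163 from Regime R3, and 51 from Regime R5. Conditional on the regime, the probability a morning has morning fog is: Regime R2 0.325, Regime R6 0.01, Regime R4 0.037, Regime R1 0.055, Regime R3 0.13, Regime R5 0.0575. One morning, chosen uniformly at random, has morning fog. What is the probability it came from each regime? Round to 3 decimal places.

By Bayes' rule, posterior ∝ prior × likelihood:
  Regime R2: 0.135 × 0.325 = 0.043875
  Regime R6: 0.1925 × 0.01 = 0.001925
  Regime R4: 0.045 × 0.037 = 0.001665
  Regime R1: 0.0925 × 0.055 = 0.0050875
  Regime R3: 0.4075 × 0.13 = 0.052975
  Regime R5: 0.1275 × 0.0575 = 0.00733125
Sum = 0.11285875.
P(Regime R2 | fog) = 0.043875/0.11285875 ≈ 0.389
P(Regime R6 | fog) = 0.001925/0.11285875 ≈ 0.017
P(Regime R4 | fog) = 0.001665/0.11285875 ≈ 0.015
P(Regime R1 | fog) = 0.0050875/0.11285875 ≈ 0.045
P(Regime R3 | fog) = 0.052975/0.11285875 ≈ 0.469
P(Regime R5 | fog) = 0.00733125/0.11285875 ≈ 0.065
(Check: 0.389+0.017+0.015+0.045+0.469+0.065 = 1.000.)

Regime R2 0.389, Regime R6 0.017, Regime R4 0.015, Regime R1 0.045, Regime R3 0.469, Regime R5 0.065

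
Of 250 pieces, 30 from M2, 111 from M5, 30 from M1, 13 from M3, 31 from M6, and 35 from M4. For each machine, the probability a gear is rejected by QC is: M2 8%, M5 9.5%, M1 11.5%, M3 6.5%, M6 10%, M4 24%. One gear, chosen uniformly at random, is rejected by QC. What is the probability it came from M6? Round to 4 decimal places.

By Bayes' rule, posterior ∝ prior × likelihood:
  M2: 0.12 × 0.08 = 0.0096
  M5: 0.444 × 0.095 = 0.04218
  M1: 0.12 × 0.115 = 0.0138
  M3: 0.052 × 0.065 = 0.00338
  M6: 0.124 × 0.1 = 0.0124
  M4: 0.14 × 0.24 = 0.0336
Sum = 0.11496.
P(M6 | evidence) = 0.0124 / 0.11496 ≈ 0.1079.

0.1079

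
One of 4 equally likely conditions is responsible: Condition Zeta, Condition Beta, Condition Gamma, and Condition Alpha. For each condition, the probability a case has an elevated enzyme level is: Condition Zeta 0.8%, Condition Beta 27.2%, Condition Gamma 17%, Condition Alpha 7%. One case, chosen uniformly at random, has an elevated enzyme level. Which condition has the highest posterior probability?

Condition Beta

With a uniform prior (1/4 each), posterior ∝ likelihood:
  Condition Zeta: 0.008
  Condition Beta: 0.272
  Condition Gamma: 0.17
  Condition Alpha: 0.07
Normalizing constant = 0.52.
Largest term belongs to Condition Beta, so Condition Beta is most probable.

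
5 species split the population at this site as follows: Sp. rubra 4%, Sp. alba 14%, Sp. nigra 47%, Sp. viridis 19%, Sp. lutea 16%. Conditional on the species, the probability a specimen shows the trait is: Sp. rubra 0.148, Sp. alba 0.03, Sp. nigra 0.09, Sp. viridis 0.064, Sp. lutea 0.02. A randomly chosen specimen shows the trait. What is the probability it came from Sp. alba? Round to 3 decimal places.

By Bayes' rule, posterior ∝ prior × likelihood:
  Sp. rubra: 0.04 × 0.148 = 0.00592
  Sp. alba: 0.14 × 0.03 = 0.0042
  Sp. nigra: 0.47 × 0.09 = 0.0423
  Sp. viridis: 0.19 × 0.064 = 0.01216
  Sp. lutea: 0.16 × 0.02 = 0.0032
Sum = 0.06778.
P(Sp. alba | evidence) = 0.0042 / 0.06778 ≈ 0.062.

0.062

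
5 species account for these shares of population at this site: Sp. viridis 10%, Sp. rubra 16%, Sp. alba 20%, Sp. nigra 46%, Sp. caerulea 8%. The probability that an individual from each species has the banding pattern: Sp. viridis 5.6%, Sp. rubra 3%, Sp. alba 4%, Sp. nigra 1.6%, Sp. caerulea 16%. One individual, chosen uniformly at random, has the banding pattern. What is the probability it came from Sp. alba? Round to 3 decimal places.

Compute prior × likelihood for every hypothesis:
  Sp. viridis: 0.1 × 0.056 = 0.0056
  Sp. rubra: 0.16 × 0.03 = 0.0048
  Sp. alba: 0.2 × 0.04 = 0.008
  Sp. nigra: 0.46 × 0.016 = 0.00736
  Sp. caerulea: 0.08 × 0.16 = 0.0128
Sum = 0.03856.
P(Sp. alba | evidence) = 0.008 / 0.03856 ≈ 0.207.

0.207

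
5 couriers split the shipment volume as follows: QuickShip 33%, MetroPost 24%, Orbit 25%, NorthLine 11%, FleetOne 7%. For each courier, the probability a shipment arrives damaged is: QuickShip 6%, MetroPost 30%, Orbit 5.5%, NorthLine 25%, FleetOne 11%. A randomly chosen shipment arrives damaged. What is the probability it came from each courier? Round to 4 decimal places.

QuickShip 0.1407, MetroPost 0.5115, Orbit 0.0977, NorthLine 0.1954, FleetOne 0.0547

Compute prior × likelihood for every hypothesis:
  QuickShip: 0.33 × 0.06 = 0.0198
  MetroPost: 0.24 × 0.3 = 0.072
  Orbit: 0.25 × 0.055 = 0.01375
  NorthLine: 0.11 × 0.25 = 0.0275
  FleetOne: 0.07 × 0.11 = 0.0077
Sum = 0.14075.
P(QuickShip | damaged) = 0.0198/0.14075 ≈ 0.1407
P(MetroPost | damaged) = 0.072/0.14075 ≈ 0.5115
P(Orbit | damaged) = 0.01375/0.14075 ≈ 0.0977
P(NorthLine | damaged) = 0.0275/0.14075 ≈ 0.1954
P(FleetOne | damaged) = 0.0077/0.14075 ≈ 0.0547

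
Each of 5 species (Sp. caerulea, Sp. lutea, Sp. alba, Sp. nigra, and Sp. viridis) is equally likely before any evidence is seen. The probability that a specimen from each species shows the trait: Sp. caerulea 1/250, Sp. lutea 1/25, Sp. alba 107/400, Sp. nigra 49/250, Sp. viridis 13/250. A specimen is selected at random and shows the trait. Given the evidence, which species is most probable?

Sp. alba

Since the prior is uniform, the posterior is proportional to the likelihood:
  Sp. caerulea: 0.004
  Sp. lutea: 0.04
  Sp. alba: 0.2675
  Sp. nigra: 0.196
  Sp. viridis: 0.052
Sum = 0.5595.
Largest term belongs to Sp. alba, so Sp. alba is most probable.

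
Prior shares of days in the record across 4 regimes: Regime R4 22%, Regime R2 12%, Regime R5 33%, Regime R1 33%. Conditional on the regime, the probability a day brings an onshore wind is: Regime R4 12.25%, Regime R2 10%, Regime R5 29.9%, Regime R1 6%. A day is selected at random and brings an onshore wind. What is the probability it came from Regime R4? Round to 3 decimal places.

0.171

By Bayes' rule, posterior ∝ prior × likelihood:
  Regime R4: 0.22 × 0.1225 = 0.02695
  Regime R2: 0.12 × 0.1 = 0.012
  Regime R5: 0.33 × 0.299 = 0.09867
  Regime R1: 0.33 × 0.06 = 0.0198
Total = 0.15742.
P(Regime R4 | evidence) = 0.02695 / 0.15742 ≈ 0.171.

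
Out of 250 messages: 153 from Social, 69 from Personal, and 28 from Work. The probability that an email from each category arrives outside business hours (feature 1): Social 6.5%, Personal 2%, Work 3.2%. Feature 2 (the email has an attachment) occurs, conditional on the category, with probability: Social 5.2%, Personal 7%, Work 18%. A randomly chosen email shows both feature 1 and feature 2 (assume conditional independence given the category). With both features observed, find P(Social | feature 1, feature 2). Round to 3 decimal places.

Compute prior × likelihood for every hypothesis:
  Social: 0.612 × 0.065 × 0.052 = 0.00206856
  Personal: 0.276 × 0.02 × 0.07 = 0.0003864
  Work: 0.112 × 0.032 × 0.18 = 0.00064512
Normalizing constant = 0.00310008.
P(Social | evidence) = 0.00206856 / 0.00310008 ≈ 0.667.

0.667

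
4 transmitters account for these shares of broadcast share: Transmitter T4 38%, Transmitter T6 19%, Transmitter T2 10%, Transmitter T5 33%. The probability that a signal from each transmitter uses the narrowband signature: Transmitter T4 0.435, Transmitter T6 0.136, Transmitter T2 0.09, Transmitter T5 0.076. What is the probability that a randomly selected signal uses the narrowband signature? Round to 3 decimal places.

By Bayes' rule, posterior ∝ prior × likelihood:
  Transmitter T4: 0.38 × 0.435 = 0.1653
  Transmitter T6: 0.19 × 0.136 = 0.02584
  Transmitter T2: 0.1 × 0.09 = 0.009
  Transmitter T5: 0.33 × 0.076 = 0.02508
P(narrowband) = 0.1653 + 0.02584 + 0.009 + 0.02508 = 0.22522 → 0.225.

0.225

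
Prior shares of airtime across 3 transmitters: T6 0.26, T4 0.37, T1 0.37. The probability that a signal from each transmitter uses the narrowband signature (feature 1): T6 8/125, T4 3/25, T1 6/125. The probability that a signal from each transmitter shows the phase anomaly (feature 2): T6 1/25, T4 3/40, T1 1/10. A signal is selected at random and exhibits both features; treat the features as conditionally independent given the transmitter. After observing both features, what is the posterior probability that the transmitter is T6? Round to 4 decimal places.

0.1153

By Bayes' rule, posterior ∝ prior × likelihood:
  T6: 0.26 × 0.064 × 0.04 = 0.0006656
  T4: 0.37 × 0.12 × 0.075 = 0.00333
  T1: 0.37 × 0.048 × 0.1 = 0.001776
Total = 0.0057716.
P(T6 | evidence) = 0.0006656 / 0.0057716 ≈ 0.1153.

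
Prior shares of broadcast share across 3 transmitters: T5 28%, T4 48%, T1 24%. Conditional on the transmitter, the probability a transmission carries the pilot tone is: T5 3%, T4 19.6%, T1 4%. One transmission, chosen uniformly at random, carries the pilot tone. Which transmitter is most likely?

T4

Compute prior × likelihood for every hypothesis:
  T5: 0.28 × 0.03 = 0.0084
  T4: 0.48 × 0.196 = 0.09408
  T1: 0.24 × 0.04 = 0.0096
Normalizing constant = 0.11208.
Largest term belongs to T4, so T4 is most probable.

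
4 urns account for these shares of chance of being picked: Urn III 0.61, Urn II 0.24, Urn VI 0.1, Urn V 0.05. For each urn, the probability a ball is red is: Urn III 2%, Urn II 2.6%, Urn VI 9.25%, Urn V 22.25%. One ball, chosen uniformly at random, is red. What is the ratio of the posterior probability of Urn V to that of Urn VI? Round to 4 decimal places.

1.2027

Prior × likelihood for each hypothesis:
  Urn III: 0.61 × 0.02 = 0.0122
  Urn II: 0.24 × 0.026 = 0.00624
  Urn VI: 0.1 × 0.0925 = 0.00925
  Urn V: 0.05 × 0.2225 = 0.011125
Sum = 0.038815.
The ratio is 0.011125 / 0.00925 (the normalizer cancels) = 1.2027.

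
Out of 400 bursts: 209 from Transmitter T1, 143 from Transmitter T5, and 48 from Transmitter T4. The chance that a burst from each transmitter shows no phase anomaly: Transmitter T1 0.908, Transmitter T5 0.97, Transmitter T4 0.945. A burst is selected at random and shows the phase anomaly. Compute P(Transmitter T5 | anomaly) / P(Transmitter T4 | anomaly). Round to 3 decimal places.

Taking complements, P(anomaly | each) = Transmitter T1 0.092, Transmitter T5 0.03, Transmitter T4 0.055.
Compute prior × likelihood for every hypothesis:
  Transmitter T1: 0.5225 × 0.092 = 0.04807
  Transmitter T5: 0.3575 × 0.03 = 0.010725
  Transmitter T4: 0.12 × 0.055 = 0.0066
Normalizing constant = 0.065395.
The ratio is 0.010725 / 0.0066 (the normalizer cancels) = 1.625.

1.625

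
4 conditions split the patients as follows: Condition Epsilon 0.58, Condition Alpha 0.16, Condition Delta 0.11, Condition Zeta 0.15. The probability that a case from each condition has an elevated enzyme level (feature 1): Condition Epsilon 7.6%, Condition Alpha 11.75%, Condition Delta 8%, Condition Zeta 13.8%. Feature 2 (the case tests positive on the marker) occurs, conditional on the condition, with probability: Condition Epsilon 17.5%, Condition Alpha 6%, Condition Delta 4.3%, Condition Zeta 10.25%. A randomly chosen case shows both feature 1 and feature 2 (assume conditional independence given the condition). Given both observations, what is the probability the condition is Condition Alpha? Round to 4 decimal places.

0.0995

Prior × likelihood for each hypothesis:
  Condition Epsilon: 0.58 × 0.076 × 0.175 = 0.007714
  Condition Alpha: 0.16 × 0.1175 × 0.06 = 0.001128
  Condition Delta: 0.11 × 0.08 × 0.043 = 0.0003784
  Condition Zeta: 0.15 × 0.138 × 0.1025 = 0.00212175
Sum = 0.01134215.
P(Condition Alpha | evidence) = 0.001128 / 0.01134215 ≈ 0.0995.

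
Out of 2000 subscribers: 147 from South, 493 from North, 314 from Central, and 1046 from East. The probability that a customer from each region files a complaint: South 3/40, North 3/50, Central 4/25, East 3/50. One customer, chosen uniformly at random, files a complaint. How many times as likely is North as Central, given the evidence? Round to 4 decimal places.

0.5888

By Bayes' rule, posterior ∝ prior × likelihood:
  South: 0.0735 × 0.075 = 0.0055125
  North: 0.2465 × 0.06 = 0.01479
  Central: 0.157 × 0.16 = 0.02512
  East: 0.523 × 0.06 = 0.03138
Total = 0.0768025.
The ratio is 0.01479 / 0.02512 (the normalizer cancels) = 0.5888.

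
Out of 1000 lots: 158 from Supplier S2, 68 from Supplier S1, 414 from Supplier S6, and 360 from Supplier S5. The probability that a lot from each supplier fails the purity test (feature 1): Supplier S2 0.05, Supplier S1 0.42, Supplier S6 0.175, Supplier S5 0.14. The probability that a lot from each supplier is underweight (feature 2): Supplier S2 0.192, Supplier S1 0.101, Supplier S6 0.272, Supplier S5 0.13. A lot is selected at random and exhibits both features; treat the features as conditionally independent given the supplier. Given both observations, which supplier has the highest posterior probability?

Supplier S6

Unnormalized posteriors (prior × likelihood):
  Supplier S2: 0.158 × 0.05 × 0.192 = 0.0015168
  Supplier S1: 0.068 × 0.42 × 0.101 = 0.00288456
  Supplier S6: 0.414 × 0.175 × 0.272 = 0.0197064
  Supplier S5: 0.36 × 0.14 × 0.13 = 0.006552
Sum = 0.03065976.
Largest term belongs to Supplier S6, so Supplier S6 is most probable.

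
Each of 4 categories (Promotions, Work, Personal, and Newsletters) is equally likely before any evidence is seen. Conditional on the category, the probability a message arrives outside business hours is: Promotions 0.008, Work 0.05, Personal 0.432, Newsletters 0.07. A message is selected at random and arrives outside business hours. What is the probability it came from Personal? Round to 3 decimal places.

0.771

Since the prior is uniform, the posterior is proportional to the likelihood:
  Promotions: 0.008
  Work: 0.05
  Personal: 0.432
  Newsletters: 0.07
Total = 0.56.
P(Personal | evidence) = 0.432 / 0.56 ≈ 0.771.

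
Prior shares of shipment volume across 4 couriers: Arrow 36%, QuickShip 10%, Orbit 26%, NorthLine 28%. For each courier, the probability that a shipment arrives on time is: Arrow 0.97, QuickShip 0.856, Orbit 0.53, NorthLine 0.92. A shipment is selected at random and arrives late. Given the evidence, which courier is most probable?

Orbit

Taking complements, P(late | each) = Arrow 0.03, QuickShip 0.144, Orbit 0.47, NorthLine 0.08.
Compute prior × likelihood for every hypothesis:
  Arrow: 0.36 × 0.03 = 0.0108
  QuickShip: 0.1 × 0.144 = 0.0144
  Orbit: 0.26 × 0.47 = 0.1222
  NorthLine: 0.28 × 0.08 = 0.0224
Total = 0.1698.
Largest term belongs to Orbit, so Orbit is most probable.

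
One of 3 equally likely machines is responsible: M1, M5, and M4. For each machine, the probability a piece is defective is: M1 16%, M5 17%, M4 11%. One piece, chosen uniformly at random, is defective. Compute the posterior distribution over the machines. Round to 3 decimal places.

M1 0.364, M5 0.386, M4 0.250

With a uniform prior (1/3 each), posterior ∝ likelihood:
  M1: 0.16
  M5: 0.17
  M4: 0.11
Normalizing constant = 0.44.
P(M1 | defective) = 0.16/0.44 ≈ 0.364
P(M5 | defective) = 0.17/0.44 ≈ 0.386
P(M4 | defective) = 0.11/0.44 ≈ 0.250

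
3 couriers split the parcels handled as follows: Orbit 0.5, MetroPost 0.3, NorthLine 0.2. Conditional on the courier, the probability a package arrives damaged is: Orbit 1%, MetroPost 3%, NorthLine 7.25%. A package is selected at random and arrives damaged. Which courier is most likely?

NorthLine

Prior × likelihood for each hypothesis:
  Orbit: 0.5 × 0.01 = 0.005
  MetroPost: 0.3 × 0.03 = 0.009
  NorthLine: 0.2 × 0.0725 = 0.0145
Sum = 0.0285.
Largest term belongs to NorthLine, so NorthLine is most probable.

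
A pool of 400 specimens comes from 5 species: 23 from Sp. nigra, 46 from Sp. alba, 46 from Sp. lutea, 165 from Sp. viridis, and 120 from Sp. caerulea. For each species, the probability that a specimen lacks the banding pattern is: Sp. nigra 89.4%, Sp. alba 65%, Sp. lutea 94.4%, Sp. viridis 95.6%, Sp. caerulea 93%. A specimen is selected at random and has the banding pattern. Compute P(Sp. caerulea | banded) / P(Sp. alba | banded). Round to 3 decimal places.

0.522

Taking complements, P(banded | each) = Sp. nigra 0.106, Sp. alba 0.35, Sp. lutea 0.056, Sp. viridis 0.044, Sp. caerulea 0.07.
Compute prior × likelihood for every hypothesis:
  Sp. nigra: 0.0575 × 0.106 = 0.006095
  Sp. alba: 0.115 × 0.35 = 0.04025
  Sp. lutea: 0.115 × 0.056 = 0.00644
  Sp. viridis: 0.4125 × 0.044 = 0.01815
  Sp. caerulea: 0.3 × 0.07 = 0.021
Normalizing constant = 0.091935.
The ratio is 0.021 / 0.04025 (the normalizer cancels) = 0.522.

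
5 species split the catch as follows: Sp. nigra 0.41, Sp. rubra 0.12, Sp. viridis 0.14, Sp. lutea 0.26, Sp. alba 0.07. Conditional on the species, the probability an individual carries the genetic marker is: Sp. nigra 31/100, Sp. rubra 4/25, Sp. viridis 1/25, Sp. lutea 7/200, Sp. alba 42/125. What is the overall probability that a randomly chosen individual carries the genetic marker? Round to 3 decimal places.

Compute prior × likelihood for every hypothesis:
  Sp. nigra: 0.41 × 0.31 = 0.1271
  Sp. rubra: 0.12 × 0.16 = 0.0192
  Sp. viridis: 0.14 × 0.04 = 0.0056
  Sp. lutea: 0.26 × 0.035 = 0.0091
  Sp. alba: 0.07 × 0.336 = 0.02352
P(marker) = 0.1271 + 0.0192 + 0.0056 + 0.0091 + 0.02352 = 0.18452 → 0.185.

0.185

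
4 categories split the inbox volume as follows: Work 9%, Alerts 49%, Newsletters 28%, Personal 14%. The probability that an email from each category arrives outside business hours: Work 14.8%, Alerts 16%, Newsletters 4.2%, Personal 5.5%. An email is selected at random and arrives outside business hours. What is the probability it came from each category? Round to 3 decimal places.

Compute prior × likelihood for every hypothesis:
  Work: 0.09 × 0.148 = 0.01332
  Alerts: 0.49 × 0.16 = 0.0784
  Newsletters: 0.28 × 0.042 = 0.01176
  Personal: 0.14 × 0.055 = 0.0077
Total = 0.11118.
P(Work | off-hours) = 0.01332/0.11118 ≈ 0.120
P(Alerts | off-hours) = 0.0784/0.11118 ≈ 0.705
P(Newsletters | off-hours) = 0.01176/0.11118 ≈ 0.106
P(Personal | off-hours) = 0.0077/0.11118 ≈ 0.069
(Check: 0.120+0.705+0.106+0.069 = 1.000.)

Work 0.120, Alerts 0.705, Newsletters 0.106, Personal 0.069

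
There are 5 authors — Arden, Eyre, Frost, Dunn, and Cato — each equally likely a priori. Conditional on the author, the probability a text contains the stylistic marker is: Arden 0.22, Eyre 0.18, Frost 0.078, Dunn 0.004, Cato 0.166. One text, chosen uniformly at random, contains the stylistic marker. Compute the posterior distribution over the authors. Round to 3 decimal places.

With a uniform prior (1/5 each), posterior ∝ likelihood:
  Arden: 0.22
  Eyre: 0.18
  Frost: 0.078
  Dunn: 0.004
  Cato: 0.166
Normalizing constant = 0.648.
P(Arden | marker) = 0.22/0.648 ≈ 0.340
P(Eyre | marker) = 0.18/0.648 ≈ 0.278
P(Frost | marker) = 0.078/0.648 ≈ 0.120
P(Dunn | marker) = 0.004/0.648 ≈ 0.006
P(Cato | marker) = 0.166/0.648 ≈ 0.256

Arden 0.340, Eyre 0.278, Frost 0.120, Dunn 0.006, Cato 0.256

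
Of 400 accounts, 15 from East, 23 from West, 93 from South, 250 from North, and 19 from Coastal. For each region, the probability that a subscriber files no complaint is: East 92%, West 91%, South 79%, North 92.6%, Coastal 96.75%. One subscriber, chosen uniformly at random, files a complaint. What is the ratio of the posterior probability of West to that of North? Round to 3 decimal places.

Taking complements, P(complaint | each) = East 0.08, West 0.09, South 0.21, North 0.074, Coastal 0.0325.
By Bayes' rule, posterior ∝ prior × likelihood:
  East: 0.0375 × 0.08 = 0.003
  West: 0.0575 × 0.09 = 0.005175
  South: 0.2325 × 0.21 = 0.048825
  North: 0.625 × 0.074 = 0.04625
  Coastal: 0.0475 × 0.0325 = 0.00154375
Normalizing constant = 0.10479375.
The ratio is 0.005175 / 0.04625 (the normalizer cancels) = 0.112.

0.112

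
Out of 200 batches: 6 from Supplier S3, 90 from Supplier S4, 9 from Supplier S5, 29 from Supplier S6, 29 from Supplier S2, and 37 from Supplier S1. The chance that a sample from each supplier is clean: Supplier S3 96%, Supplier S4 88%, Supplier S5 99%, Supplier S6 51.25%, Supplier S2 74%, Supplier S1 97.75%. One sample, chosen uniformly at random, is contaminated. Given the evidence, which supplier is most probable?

Supplier S6

Taking complements, P(contaminated | each) = Supplier S3 0.04, Supplier S4 0.12, Supplier S5 0.01, Supplier S6 0.4875, Supplier S2 0.26, Supplier S1 0.0225.
Compute prior × likelihood for every hypothesis:
  Supplier S3: 0.03 × 0.04 = 0.0012
  Supplier S4: 0.45 × 0.12 = 0.054
  Supplier S5: 0.045 × 0.01 = 0.00045
  Supplier S6: 0.145 × 0.4875 = 0.0706875
  Supplier S2: 0.145 × 0.26 = 0.0377
  Supplier S1: 0.185 × 0.0225 = 0.0041625
Normalizing constant = 0.1682.
Largest term belongs to Supplier S6, so Supplier S6 is most probable.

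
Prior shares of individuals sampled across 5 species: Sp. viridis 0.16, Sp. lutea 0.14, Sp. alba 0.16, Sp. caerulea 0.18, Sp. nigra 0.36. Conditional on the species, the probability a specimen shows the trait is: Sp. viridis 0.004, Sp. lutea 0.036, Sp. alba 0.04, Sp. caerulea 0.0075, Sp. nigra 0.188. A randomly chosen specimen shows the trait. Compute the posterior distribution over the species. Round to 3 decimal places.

Sp. viridis 0.008, Sp. lutea 0.062, Sp. alba 0.079, Sp. caerulea 0.017, Sp. nigra 0.834

Compute prior × likelihood for every hypothesis:
  Sp. viridis: 0.16 × 0.004 = 0.00064
  Sp. lutea: 0.14 × 0.036 = 0.00504
  Sp. alba: 0.16 × 0.04 = 0.0064
  Sp. caerulea: 0.18 × 0.0075 = 0.00135
  Sp. nigra: 0.36 × 0.188 = 0.06768
Normalizing constant = 0.08111.
P(Sp. viridis | trait) = 0.00064/0.08111 ≈ 0.008
P(Sp. lutea | trait) = 0.00504/0.08111 ≈ 0.062
P(Sp. alba | trait) = 0.0064/0.08111 ≈ 0.079
P(Sp. caerulea | trait) = 0.00135/0.08111 ≈ 0.017
P(Sp. nigra | trait) = 0.06768/0.08111 ≈ 0.834
(Check: 0.008+0.062+0.079+0.017+0.834 = 1.000.)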